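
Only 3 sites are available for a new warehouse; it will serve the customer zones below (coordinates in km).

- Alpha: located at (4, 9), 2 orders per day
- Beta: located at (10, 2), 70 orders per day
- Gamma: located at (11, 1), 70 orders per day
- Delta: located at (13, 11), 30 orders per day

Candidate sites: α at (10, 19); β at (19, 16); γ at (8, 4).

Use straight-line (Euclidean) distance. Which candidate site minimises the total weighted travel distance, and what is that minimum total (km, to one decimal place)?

Total weighted distance at each candidate:
  α (10, 19): total = 2731.6
  β (19, 16): total = 2622.4
  γ (8, 4): total = 765.9
Minimum is at γ with total 765.9 km.

γ, total 765.9 km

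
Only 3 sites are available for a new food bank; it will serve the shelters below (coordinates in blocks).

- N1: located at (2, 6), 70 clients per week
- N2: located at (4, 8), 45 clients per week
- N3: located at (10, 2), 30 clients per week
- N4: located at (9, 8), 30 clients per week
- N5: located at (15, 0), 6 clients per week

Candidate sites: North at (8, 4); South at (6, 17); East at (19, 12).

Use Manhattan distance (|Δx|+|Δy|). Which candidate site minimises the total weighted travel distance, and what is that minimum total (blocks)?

North, total 1256 blocks

Total weighted distance at each candidate:
  North (8, 4): total = 1256
  South (6, 17): total = 2631
  East (19, 12): total = 3551
Minimum is at North with total 1256 blocks.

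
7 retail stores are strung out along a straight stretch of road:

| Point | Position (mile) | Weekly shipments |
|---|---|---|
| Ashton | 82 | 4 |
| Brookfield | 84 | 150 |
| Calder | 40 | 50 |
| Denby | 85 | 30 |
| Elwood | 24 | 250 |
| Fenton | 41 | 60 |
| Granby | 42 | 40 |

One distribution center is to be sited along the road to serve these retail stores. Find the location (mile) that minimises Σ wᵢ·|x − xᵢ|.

x = 40

For a sum of weighted absolute distances on a line, the optimum is the weighted median (not the mean). Total weight W = 584; half-weight = 292.
Sort by position and accumulate weight:
  mile 24 (Elwood, w=250) → cum 250
  mile 40 (Calder, w=50) → cum 300  ≥ 292 → median here
  mile 41 (Fenton, w=60) → cum 360
  mile 42 (Granby, w=40) → cum 400
  mile 82 (Ashton, w=4) → cum 404
  mile 84 (Brookfield, w=150) → cum 554
  mile 85 (Denby, w=30) → cum 584
Optimal location: mile 40.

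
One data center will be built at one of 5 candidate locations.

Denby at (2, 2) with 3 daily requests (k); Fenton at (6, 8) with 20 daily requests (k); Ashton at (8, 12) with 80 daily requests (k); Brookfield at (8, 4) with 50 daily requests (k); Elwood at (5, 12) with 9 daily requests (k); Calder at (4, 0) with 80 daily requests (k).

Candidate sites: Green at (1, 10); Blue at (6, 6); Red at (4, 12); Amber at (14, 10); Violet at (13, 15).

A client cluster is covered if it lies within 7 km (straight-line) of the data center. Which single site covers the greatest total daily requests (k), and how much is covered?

Coverage radius r = 7 km; a point is covered iff (Δx)²+(Δy)² ≤ 7² = 49.
  Green (1, 10): covers {Fenton, Elwood} → 29
  Blue (6, 6): covers {Denby, Fenton, Ashton, Brookfield, Elwood, Calder} → 242
  Red (4, 12): covers {Fenton, Ashton, Elwood} → 109
  Amber (14, 10): covers {Ashton} → 80
  Violet (13, 15): covers {Ashton} → 80
Maximum coverage at Blue: 242 daily requests (k).

Blue, covering 242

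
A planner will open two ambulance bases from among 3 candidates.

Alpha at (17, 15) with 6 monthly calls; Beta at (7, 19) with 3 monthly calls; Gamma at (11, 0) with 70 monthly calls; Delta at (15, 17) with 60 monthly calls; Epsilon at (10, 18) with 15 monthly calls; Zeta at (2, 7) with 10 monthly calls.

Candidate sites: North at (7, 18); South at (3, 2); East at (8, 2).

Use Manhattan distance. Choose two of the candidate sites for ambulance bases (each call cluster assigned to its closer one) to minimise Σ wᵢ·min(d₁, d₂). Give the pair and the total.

{North, East}, total 1126

Evaluate every pair (each demand assigned to the nearer of the two):
  {North, East}: total = 1126
  {North, South}: total = 1426
  {South, East}: total = 2186
Best pair: {North, East} with total 1126.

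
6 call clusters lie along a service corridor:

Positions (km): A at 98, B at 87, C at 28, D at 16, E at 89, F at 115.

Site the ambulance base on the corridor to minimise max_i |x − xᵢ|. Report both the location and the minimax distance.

location 65.5, max distance 49.5

The 1-center on a line is the midpoint of the two extreme points: leftmost at 16, rightmost at 115.
Optimal location = (16 + 115)/2 = 65.5; maximum distance = (115 − 16)/2 = 49.5.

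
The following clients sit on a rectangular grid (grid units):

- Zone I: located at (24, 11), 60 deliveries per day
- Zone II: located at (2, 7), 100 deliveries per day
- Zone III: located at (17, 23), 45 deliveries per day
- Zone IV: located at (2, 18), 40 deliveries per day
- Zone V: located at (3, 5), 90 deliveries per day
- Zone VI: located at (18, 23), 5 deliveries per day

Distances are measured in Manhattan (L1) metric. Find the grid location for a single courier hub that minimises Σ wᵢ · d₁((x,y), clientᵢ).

Manhattan distance separates: Σwᵢ(|x−xᵢ|+|y−yᵢ|) = Σwᵢ|x−xᵢ| + Σwᵢ|y−yᵢ|, so x and y are optimised independently as 1-D weighted medians.
Total weight W = 340; half = 170.
x-coordinate, sorted with cumulative weight:
  x=2 (Zone II, w=100) cum 100
  x=2 (Zone IV, w=40) cum 140
  x=3 (Zone V, w=90) cum 230  ← median
  x=17 (Zone III, w=45) cum 275
  x=18 (Zone VI, w=5) cum 280
  x=24 (Zone I, w=60) cum 340
⇒ x* = 3
y-coordinate, sorted with cumulative weight:
  y=5 (Zone V, w=90) cum 90
  y=7 (Zone II, w=100) cum 190  ← median
  y=11 (Zone I, w=60) cum 250
  y=18 (Zone IV, w=40) cum 290
  y=23 (Zone III, w=45) cum 335
  y=23 (Zone VI, w=5) cum 340
⇒ y* = 7

(3, 7)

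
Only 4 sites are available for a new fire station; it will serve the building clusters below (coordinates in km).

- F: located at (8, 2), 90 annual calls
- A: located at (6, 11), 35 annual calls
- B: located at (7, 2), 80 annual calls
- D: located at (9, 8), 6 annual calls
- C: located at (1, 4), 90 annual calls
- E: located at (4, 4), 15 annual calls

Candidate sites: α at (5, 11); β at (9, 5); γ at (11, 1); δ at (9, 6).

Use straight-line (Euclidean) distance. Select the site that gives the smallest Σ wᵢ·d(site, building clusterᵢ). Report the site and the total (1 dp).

β, total 1627.9 km

Total weighted distance at each candidate:
  α (5, 11): total = 2488.0
  β (9, 5): total = 1627.9
  γ (11, 1): total = 2103.3
  δ (9, 6): total = 1767.9
Minimum is at β with total 1627.9 km.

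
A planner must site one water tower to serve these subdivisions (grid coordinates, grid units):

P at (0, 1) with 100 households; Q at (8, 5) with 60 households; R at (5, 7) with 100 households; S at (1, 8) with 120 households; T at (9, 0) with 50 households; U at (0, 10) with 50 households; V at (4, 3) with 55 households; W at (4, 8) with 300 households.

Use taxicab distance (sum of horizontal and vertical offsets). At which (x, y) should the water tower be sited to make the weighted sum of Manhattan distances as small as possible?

(4, 8)

Manhattan distance separates: Σwᵢ(|x−xᵢ|+|y−yᵢ|) = Σwᵢ|x−xᵢ| + Σwᵢ|y−yᵢ|, so x and y are optimised independently as 1-D weighted medians.
Total weight W = 835; half = 417.5.
x-coordinate, sorted with cumulative weight:
  x=0 (P, w=100) cum 100
  x=0 (U, w=50) cum 150
  x=1 (S, w=120) cum 270
  x=4 (V, w=55) cum 325
  x=4 (W, w=300) cum 625  ← median
  x=5 (R, w=100) cum 725
  x=8 (Q, w=60) cum 785
  x=9 (T, w=50) cum 835
⇒ x* = 4
y-coordinate, sorted with cumulative weight:
  y=0 (T, w=50) cum 50
  y=1 (P, w=100) cum 150
  y=3 (V, w=55) cum 205
  y=5 (Q, w=60) cum 265
  y=7 (R, w=100) cum 365
  y=8 (S, w=120) cum 485  ← median
  y=8 (W, w=300) cum 785
  y=10 (U, w=50) cum 835
⇒ y* = 8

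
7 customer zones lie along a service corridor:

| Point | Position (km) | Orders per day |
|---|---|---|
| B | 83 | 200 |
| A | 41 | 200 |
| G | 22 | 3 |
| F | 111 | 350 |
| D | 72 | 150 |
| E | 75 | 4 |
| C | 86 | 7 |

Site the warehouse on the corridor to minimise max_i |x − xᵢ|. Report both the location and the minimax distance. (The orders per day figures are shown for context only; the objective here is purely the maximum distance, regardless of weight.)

The 1-center on a line is the midpoint of the two extreme points: leftmost at 22, rightmost at 111.
Optimal location = (22 + 111)/2 = 66.5; maximum distance = (111 − 22)/2 = 44.5.

location 66.5, max distance 44.5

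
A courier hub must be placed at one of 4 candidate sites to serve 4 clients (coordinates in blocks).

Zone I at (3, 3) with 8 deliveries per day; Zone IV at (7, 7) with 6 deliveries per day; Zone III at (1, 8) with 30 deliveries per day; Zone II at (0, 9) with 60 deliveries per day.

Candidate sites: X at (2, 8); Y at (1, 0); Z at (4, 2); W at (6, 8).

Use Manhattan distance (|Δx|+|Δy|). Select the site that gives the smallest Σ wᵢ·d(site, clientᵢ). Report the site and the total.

Total weighted distance at each candidate:
  X (2, 8): total = 294
  Y (1, 0): total = 958
  Z (4, 2): total = 994
  W (6, 8): total = 646
Minimum is at X with total 294 blocks.

X, total 294 blocks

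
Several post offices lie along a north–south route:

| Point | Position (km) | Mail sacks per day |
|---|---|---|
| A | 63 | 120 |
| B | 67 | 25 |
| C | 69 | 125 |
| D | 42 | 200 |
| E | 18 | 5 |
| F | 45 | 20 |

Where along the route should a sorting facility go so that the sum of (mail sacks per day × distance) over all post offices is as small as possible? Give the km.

For a sum of weighted absolute distances on a line, the optimum is the weighted median (not the mean). Total weight W = 495; half-weight = 247.5.
Sort by position and accumulate weight:
  km 18 (E, w=5) → cum 5
  km 42 (D, w=200) → cum 205
  km 45 (F, w=20) → cum 225
  km 63 (A, w=120) → cum 345  ≥ 247.5 → median here
  km 67 (B, w=25) → cum 370
  km 69 (C, w=125) → cum 495
Optimal location: km 63.

x = 63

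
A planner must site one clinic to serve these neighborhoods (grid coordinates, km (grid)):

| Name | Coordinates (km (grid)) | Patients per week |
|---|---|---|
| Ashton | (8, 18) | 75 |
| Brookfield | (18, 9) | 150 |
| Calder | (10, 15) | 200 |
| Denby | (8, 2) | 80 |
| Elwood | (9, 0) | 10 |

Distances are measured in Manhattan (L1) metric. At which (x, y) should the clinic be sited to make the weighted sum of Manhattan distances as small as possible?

Manhattan distance separates: Σwᵢ(|x−xᵢ|+|y−yᵢ|) = Σwᵢ|x−xᵢ| + Σwᵢ|y−yᵢ|, so x and y are optimised independently as 1-D weighted medians.
Total weight W = 515; half = 257.5.
x-coordinate, sorted with cumulative weight:
  x=8 (Ashton, w=75) cum 75
  x=8 (Denby, w=80) cum 155
  x=9 (Elwood, w=10) cum 165
  x=10 (Calder, w=200) cum 365  ← median
  x=18 (Brookfield, w=150) cum 515
⇒ x* = 10
y-coordinate, sorted with cumulative weight:
  y=0 (Elwood, w=10) cum 10
  y=2 (Denby, w=80) cum 90
  y=9 (Brookfield, w=150) cum 240
  y=15 (Calder, w=200) cum 440  ← median
  y=18 (Ashton, w=75) cum 515
⇒ y* = 15

(10, 15)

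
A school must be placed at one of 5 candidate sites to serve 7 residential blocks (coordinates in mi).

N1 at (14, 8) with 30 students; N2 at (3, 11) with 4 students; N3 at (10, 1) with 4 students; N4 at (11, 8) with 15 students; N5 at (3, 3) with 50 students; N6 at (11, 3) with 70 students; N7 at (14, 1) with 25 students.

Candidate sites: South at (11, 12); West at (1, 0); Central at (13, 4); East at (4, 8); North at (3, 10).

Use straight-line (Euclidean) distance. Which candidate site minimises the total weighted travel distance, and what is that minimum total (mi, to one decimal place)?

Central, total 994.6 mi

Total weighted distance at each candidate:
  South (11, 12): total = 1803.6
  West (1, 0): total = 1968.0
  Central (13, 4): total = 994.6
  East (4, 8): total = 1616.8
  North (3, 10): total = 1958.1
Minimum is at Central with total 994.6 mi.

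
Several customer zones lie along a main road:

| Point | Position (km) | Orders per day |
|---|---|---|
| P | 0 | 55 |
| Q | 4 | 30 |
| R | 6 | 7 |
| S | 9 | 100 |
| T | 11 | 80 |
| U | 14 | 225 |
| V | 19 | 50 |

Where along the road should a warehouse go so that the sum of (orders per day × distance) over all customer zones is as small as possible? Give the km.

For a sum of weighted absolute distances on a line, the optimum is the weighted median (not the mean). Total weight W = 547; half-weight = 273.5.
Sort by position and accumulate weight:
  km 0 (P, w=55) → cum 55
  km 4 (Q, w=30) → cum 85
  km 6 (R, w=7) → cum 92
  km 9 (S, w=100) → cum 192
  km 11 (T, w=80) → cum 272
  km 14 (U, w=225) → cum 497  ≥ 273.5 → median here
  km 19 (V, w=50) → cum 547
Optimal location: km 14.

x = 14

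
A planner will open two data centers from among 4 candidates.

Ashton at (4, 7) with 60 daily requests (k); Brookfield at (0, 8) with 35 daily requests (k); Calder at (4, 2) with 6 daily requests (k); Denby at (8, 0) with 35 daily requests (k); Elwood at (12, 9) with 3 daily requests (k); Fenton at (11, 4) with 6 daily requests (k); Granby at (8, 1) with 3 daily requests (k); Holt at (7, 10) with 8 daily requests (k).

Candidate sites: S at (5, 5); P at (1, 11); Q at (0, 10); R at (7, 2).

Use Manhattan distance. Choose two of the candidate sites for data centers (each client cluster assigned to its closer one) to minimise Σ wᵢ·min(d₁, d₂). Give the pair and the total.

Evaluate every pair (each demand assigned to the nearer of the two):
  {S, Q}: total = 706
  {S, R}: total = 714
  {Q, R}: total = 747
  {S, P}: total = 776
  {P, R}: total = 817
  {P, Q}: total = 1440
Best pair: {S, Q} with total 706.

{S, Q}, total 706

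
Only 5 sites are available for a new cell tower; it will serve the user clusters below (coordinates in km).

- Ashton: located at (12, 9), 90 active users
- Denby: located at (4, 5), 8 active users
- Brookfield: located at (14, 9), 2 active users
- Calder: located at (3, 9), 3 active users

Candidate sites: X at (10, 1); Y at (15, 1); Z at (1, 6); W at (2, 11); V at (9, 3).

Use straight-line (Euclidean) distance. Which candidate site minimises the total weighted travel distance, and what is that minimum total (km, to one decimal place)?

Total weighted distance at each candidate:
  X (10, 1): total = 849.6
  Y (15, 1): total = 922.0
  Z (1, 6): total = 1089.0
  W (2, 11): total = 999.5
  V (9, 3): total = 687.9
Minimum is at V with total 687.9 km.

V, total 687.9 km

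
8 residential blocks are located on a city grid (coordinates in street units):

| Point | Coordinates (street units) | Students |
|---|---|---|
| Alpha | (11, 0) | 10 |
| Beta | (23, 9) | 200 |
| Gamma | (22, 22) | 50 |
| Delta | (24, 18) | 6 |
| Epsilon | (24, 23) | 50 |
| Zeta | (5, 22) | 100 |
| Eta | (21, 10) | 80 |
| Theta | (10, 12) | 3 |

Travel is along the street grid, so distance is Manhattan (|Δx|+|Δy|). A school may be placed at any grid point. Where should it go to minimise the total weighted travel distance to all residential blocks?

Manhattan distance separates: Σwᵢ(|x−xᵢ|+|y−yᵢ|) = Σwᵢ|x−xᵢ| + Σwᵢ|y−yᵢ|, so x and y are optimised independently as 1-D weighted medians.
Total weight W = 499; half = 249.5.
x-coordinate, sorted with cumulative weight:
  x=5 (Zeta, w=100) cum 100
  x=10 (Theta, w=3) cum 103
  x=11 (Alpha, w=10) cum 113
  x=21 (Eta, w=80) cum 193
  x=22 (Gamma, w=50) cum 243
  x=23 (Beta, w=200) cum 443  ← median
  x=24 (Delta, w=6) cum 449
  x=24 (Epsilon, w=50) cum 499
⇒ x* = 23
y-coordinate, sorted with cumulative weight:
  y=0 (Alpha, w=10) cum 10
  y=9 (Beta, w=200) cum 210
  y=10 (Eta, w=80) cum 290  ← median
  y=12 (Theta, w=3) cum 293
  y=18 (Delta, w=6) cum 299
  y=22 (Gamma, w=50) cum 349
  y=22 (Zeta, w=100) cum 449
  y=23 (Epsilon, w=50) cum 499
⇒ y* = 10

(23, 10)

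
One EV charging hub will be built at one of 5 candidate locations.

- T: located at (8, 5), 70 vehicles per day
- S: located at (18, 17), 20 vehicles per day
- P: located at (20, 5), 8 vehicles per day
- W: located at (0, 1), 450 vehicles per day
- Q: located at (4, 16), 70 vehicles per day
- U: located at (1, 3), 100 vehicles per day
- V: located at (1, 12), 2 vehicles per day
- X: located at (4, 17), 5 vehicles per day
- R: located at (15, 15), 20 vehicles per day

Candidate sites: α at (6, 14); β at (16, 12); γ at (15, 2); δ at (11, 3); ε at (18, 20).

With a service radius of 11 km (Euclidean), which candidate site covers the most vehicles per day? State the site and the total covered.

δ, covering 178

Coverage radius r = 11 km; a point is covered iff (Δx)²+(Δy)² ≤ 11² = 121.
  α (6, 14): covers {T, Q, V, X, R} → 167
  β (16, 12): covers {T, S, P, R} → 118
  γ (15, 2): covers {T, P} → 78
  δ (11, 3): covers {T, P, U} → 178
  ε (18, 20): covers {S, R} → 40
Maximum coverage at δ: 178 vehicles per day.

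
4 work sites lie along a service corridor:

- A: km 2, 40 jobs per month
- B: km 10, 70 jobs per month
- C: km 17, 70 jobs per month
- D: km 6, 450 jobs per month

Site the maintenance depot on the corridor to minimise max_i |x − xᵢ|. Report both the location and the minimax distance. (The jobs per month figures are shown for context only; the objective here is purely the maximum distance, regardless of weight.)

The 1-center on a line is the midpoint of the two extreme points: leftmost at 2, rightmost at 17.
Optimal location = (2 + 17)/2 = 9.5; maximum distance = (17 − 2)/2 = 7.5.

location 9.5, max distance 7.5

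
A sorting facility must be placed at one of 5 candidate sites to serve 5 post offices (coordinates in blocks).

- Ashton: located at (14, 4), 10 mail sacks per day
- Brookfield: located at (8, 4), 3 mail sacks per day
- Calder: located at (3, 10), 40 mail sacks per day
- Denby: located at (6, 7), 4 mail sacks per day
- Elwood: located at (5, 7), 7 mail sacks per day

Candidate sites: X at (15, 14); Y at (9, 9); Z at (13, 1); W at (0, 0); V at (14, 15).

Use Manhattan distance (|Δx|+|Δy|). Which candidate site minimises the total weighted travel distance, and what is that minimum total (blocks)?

Total weighted distance at each candidate:
  X (15, 14): total = 984
  Y (9, 9): total = 460
  Z (13, 1): total = 974
  W (0, 0): total = 872
  V (14, 15): total = 984
Minimum is at Y with total 460 blocks.

Y, total 460 blocks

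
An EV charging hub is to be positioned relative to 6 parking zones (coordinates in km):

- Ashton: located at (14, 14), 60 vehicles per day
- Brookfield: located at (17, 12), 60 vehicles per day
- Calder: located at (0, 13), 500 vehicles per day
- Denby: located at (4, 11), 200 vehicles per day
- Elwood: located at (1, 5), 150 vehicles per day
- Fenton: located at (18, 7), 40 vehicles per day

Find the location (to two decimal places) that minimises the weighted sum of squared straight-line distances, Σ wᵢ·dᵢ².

The minimiser of Σwᵢ‖p−pᵢ‖² is the weighted centroid p* = (Σwᵢpᵢ)/(Σwᵢ).
Σwᵢ = 1010.
Σwᵢxᵢ = 60·14 + 60·17 + 500·0 + 200·4 + 150·1 + 40·18 = 3530.
Σwᵢyᵢ = 60·14 + 60·12 + 500·13 + 200·11 + 150·5 + 40·7 = 11290.
x* = 3530/1010 = 3.50, y* = 11290/1010 = 11.18.

(3.50, 11.18)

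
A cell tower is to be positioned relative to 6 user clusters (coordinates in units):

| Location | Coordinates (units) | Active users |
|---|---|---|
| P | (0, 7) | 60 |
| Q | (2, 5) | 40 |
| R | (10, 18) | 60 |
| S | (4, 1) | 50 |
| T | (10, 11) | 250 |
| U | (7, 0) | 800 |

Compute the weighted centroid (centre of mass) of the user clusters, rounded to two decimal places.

The minimiser of Σwᵢ‖p−pᵢ‖² is the weighted centroid p* = (Σwᵢpᵢ)/(Σwᵢ).
Σwᵢ = 1260.
Σwᵢxᵢ = 60·0 + 40·2 + 60·10 + 50·4 + 250·10 + 800·7 = 8980.
Σwᵢyᵢ = 60·7 + 40·5 + 60·18 + 50·1 + 250·11 + 800·0 = 4500.
x* = 8980/1260 = 7.13, y* = 4500/1260 = 3.57.

(7.13, 3.57)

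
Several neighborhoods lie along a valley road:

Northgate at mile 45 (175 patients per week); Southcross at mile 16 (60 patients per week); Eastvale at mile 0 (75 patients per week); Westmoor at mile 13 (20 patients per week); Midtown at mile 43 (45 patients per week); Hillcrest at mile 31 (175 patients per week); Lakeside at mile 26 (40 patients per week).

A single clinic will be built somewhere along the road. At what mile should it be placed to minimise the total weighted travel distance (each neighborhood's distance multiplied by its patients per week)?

x = 31

For a sum of weighted absolute distances on a line, the optimum is the weighted median (not the mean). Total weight W = 590; half-weight = 295.
Sort by position and accumulate weight:
  mile 0 (Eastvale, w=75) → cum 75
  mile 13 (Westmoor, w=20) → cum 95
  mile 16 (Southcross, w=60) → cum 155
  mile 26 (Lakeside, w=40) → cum 195
  mile 31 (Hillcrest, w=175) → cum 370  ≥ 295 → median here
  mile 43 (Midtown, w=45) → cum 415
  mile 45 (Northgate, w=175) → cum 590
Optimal location: mile 31.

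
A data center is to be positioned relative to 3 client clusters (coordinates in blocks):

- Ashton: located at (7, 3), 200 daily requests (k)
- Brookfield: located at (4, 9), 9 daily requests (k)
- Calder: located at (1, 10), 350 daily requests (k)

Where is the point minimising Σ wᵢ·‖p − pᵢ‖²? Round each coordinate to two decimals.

The minimiser of Σwᵢ‖p−pᵢ‖² is the weighted centroid p* = (Σwᵢpᵢ)/(Σwᵢ).
Σwᵢ = 559.
Σwᵢxᵢ = 200·7 + 9·4 + 350·1 = 1786.
Σwᵢyᵢ = 200·3 + 9·9 + 350·10 = 4181.
x* = 1786/559 = 3.19, y* = 4181/559 = 7.48.

(3.19, 7.48)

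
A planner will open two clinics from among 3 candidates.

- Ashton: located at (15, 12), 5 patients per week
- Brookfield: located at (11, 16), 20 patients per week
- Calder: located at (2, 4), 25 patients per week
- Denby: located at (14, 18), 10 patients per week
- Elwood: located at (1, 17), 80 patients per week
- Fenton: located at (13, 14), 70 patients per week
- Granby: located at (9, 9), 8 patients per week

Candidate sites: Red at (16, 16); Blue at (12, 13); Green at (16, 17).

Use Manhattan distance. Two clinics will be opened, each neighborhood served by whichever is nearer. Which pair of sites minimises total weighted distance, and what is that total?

{Blue, Green}, total 2001

Evaluate every pair (each demand assigned to the nearer of the two):
  {Blue, Green}: total = 2001
  {Red, Blue}: total = 2011
  {Red, Green}: total = 2467
Best pair: {Blue, Green} with total 2001.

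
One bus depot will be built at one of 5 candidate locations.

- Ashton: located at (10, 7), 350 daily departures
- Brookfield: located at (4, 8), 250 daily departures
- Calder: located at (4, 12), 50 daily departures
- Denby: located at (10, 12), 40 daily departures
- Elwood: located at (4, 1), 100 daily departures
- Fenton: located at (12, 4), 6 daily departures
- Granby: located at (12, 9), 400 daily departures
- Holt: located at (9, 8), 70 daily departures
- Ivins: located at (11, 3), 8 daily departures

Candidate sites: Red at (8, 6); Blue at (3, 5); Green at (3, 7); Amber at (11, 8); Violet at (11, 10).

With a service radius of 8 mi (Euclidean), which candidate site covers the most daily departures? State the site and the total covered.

Red, covering 1274

Coverage radius r = 8 mi; a point is covered iff (Δx)²+(Δy)² ≤ 8² = 64.
  Red (8, 6): covers {Ashton, Brookfield, Calder, Denby, Elwood, Fenton, Granby, Holt, Ivins} → 1274
  Blue (3, 5): covers {Ashton, Brookfield, Calder, Elwood, Holt} → 820
  Green (3, 7): covers {Ashton, Brookfield, Calder, Elwood, Holt} → 820
  Amber (11, 8): covers {Ashton, Brookfield, Denby, Fenton, Granby, Holt, Ivins} → 1124
  Violet (11, 10): covers {Ashton, Brookfield, Calder, Denby, Fenton, Granby, Holt, Ivins} → 1174
Maximum coverage at Red: 1274 daily departures.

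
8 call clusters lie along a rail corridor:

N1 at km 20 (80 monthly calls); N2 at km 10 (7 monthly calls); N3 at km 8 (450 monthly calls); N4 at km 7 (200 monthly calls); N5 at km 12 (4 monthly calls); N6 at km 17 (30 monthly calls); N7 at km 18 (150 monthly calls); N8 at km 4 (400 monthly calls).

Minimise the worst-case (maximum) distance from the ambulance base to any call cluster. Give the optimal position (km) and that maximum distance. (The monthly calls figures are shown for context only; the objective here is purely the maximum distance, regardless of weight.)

location 12, max distance 8

The 1-center on a line is the midpoint of the two extreme points: leftmost at 4, rightmost at 20.
Optimal location = (4 + 20)/2 = 12; maximum distance = (20 − 4)/2 = 8.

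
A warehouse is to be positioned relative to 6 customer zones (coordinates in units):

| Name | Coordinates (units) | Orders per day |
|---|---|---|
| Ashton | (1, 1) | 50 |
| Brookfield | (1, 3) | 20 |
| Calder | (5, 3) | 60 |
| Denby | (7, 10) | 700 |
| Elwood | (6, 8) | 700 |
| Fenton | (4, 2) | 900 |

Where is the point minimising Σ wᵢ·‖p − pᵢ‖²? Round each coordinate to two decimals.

The minimiser of Σwᵢ‖p−pᵢ‖² is the weighted centroid p* = (Σwᵢpᵢ)/(Σwᵢ).
Σwᵢ = 2430.
Σwᵢxᵢ = 50·1 + 20·1 + 60·5 + 700·7 + 700·6 + 900·4 = 13070.
Σwᵢyᵢ = 50·1 + 20·3 + 60·3 + 700·10 + 700·8 + 900·2 = 14690.
x* = 13070/2430 = 5.38, y* = 14690/2430 = 6.05.

(5.38, 6.05)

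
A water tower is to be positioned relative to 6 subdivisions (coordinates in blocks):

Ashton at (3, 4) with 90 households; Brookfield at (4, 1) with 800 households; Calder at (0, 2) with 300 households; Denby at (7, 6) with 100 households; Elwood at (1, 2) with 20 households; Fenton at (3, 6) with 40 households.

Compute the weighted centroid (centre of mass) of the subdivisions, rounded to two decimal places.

The minimiser of Σwᵢ‖p−pᵢ‖² is the weighted centroid p* = (Σwᵢpᵢ)/(Σwᵢ).
Σwᵢ = 1350.
Σwᵢxᵢ = 90·3 + 800·4 + 300·0 + 100·7 + 20·1 + 40·3 = 4310.
Σwᵢyᵢ = 90·4 + 800·1 + 300·2 + 100·6 + 20·2 + 40·6 = 2640.
x* = 4310/1350 = 3.19, y* = 2640/1350 = 1.96.

(3.19, 1.96)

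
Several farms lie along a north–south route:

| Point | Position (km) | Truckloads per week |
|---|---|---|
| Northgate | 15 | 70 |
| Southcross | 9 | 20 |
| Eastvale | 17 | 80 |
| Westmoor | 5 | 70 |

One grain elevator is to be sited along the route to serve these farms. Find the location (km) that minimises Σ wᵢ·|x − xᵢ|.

For a sum of weighted absolute distances on a line, the optimum is the weighted median (not the mean). Total weight W = 240; half-weight = 120.
Sort by position and accumulate weight:
  km 5 (Westmoor, w=70) → cum 70
  km 9 (Southcross, w=20) → cum 90
  km 15 (Northgate, w=70) → cum 160  ≥ 120 → median here
  km 17 (Eastvale, w=80) → cum 240
Optimal location: km 15.

x = 15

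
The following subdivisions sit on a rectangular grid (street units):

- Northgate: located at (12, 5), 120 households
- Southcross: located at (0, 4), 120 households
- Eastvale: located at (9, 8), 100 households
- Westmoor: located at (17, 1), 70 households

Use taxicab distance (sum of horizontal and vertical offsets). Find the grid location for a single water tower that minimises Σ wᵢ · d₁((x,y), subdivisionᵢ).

Manhattan distance separates: Σwᵢ(|x−xᵢ|+|y−yᵢ|) = Σwᵢ|x−xᵢ| + Σwᵢ|y−yᵢ|, so x and y are optimised independently as 1-D weighted medians.
Total weight W = 410; half = 205.
x-coordinate, sorted with cumulative weight:
  x=0 (Southcross, w=120) cum 120
  x=9 (Eastvale, w=100) cum 220  ← median
  x=12 (Northgate, w=120) cum 340
  x=17 (Westmoor, w=70) cum 410
⇒ x* = 9
y-coordinate, sorted with cumulative weight:
  y=1 (Westmoor, w=70) cum 70
  y=4 (Southcross, w=120) cum 190
  y=5 (Northgate, w=120) cum 310  ← median
  y=8 (Eastvale, w=100) cum 410
⇒ y* = 5

(9, 5)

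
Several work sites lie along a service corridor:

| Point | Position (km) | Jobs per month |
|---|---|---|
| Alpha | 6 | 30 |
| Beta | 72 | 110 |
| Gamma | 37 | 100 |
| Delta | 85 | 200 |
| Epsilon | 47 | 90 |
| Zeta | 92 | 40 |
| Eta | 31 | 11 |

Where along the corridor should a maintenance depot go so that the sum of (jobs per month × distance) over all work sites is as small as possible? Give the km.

For a sum of weighted absolute distances on a line, the optimum is the weighted median (not the mean). Total weight W = 581; half-weight = 290.5.
Sort by position and accumulate weight:
  km 6 (Alpha, w=30) → cum 30
  km 31 (Eta, w=11) → cum 41
  km 37 (Gamma, w=100) → cum 141
  km 47 (Epsilon, w=90) → cum 231
  km 72 (Beta, w=110) → cum 341  ≥ 290.5 → median here
  km 85 (Delta, w=200) → cum 541
  km 92 (Zeta, w=40) → cum 581
Optimal location: km 72.

x = 72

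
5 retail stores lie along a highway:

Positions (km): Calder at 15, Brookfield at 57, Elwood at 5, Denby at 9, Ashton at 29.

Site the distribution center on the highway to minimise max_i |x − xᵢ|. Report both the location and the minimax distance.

The 1-center on a line is the midpoint of the two extreme points: leftmost at 5, rightmost at 57.
Optimal location = (5 + 57)/2 = 31; maximum distance = (57 − 5)/2 = 26.

location 31, max distance 26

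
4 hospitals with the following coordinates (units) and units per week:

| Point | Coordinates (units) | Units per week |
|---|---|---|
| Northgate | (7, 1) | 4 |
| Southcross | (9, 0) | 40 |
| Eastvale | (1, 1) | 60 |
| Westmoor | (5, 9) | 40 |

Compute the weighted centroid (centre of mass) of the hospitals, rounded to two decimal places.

(4.50, 2.94)

The minimiser of Σwᵢ‖p−pᵢ‖² is the weighted centroid p* = (Σwᵢpᵢ)/(Σwᵢ).
Σwᵢ = 144.
Σwᵢxᵢ = 4·7 + 40·9 + 60·1 + 40·5 = 648.
Σwᵢyᵢ = 4·1 + 40·0 + 60·1 + 40·9 = 424.
x* = 648/144 = 4.50, y* = 424/144 = 2.94.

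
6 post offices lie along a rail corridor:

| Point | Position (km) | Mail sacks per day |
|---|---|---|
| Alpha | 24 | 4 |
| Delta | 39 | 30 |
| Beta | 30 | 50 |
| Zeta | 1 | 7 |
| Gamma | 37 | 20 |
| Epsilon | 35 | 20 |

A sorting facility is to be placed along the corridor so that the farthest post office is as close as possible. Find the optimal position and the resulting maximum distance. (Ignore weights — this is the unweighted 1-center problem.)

The 1-center on a line is the midpoint of the two extreme points: leftmost at 1, rightmost at 39.
Optimal location = (1 + 39)/2 = 20; maximum distance = (39 − 1)/2 = 19.

location 20, max distance 19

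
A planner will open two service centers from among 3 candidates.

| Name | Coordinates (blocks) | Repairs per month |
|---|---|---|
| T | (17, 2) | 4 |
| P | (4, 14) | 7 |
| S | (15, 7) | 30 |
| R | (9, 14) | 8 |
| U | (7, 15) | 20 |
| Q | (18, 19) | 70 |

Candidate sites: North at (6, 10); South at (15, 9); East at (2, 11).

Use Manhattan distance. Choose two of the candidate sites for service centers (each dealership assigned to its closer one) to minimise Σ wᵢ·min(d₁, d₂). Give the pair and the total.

{North, South}, total 1224

Evaluate every pair (each demand assigned to the nearer of the two):
  {North, South}: total = 1224
  {South, East}: total = 1301
  {North, East}: total = 2117
Best pair: {North, South} with total 1224.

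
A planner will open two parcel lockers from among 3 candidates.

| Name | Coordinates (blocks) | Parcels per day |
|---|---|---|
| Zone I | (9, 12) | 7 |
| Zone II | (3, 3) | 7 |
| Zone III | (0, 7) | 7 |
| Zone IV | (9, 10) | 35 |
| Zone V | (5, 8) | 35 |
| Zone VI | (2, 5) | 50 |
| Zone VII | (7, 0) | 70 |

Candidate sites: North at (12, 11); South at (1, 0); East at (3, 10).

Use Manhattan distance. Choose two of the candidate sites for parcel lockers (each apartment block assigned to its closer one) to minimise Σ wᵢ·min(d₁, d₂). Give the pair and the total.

{South, East}, total 1203

Evaluate every pair (each demand assigned to the nearer of the two):
  {South, East}: total = 1203
  {North, South}: total = 1329
  {North, East}: total = 1679
Best pair: {South, East} with total 1203.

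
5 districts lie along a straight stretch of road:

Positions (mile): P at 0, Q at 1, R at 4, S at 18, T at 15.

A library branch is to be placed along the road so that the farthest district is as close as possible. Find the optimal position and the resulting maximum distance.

The 1-center on a line is the midpoint of the two extreme points: leftmost at 0, rightmost at 18.
Optimal location = (0 + 18)/2 = 9; maximum distance = (18 − 0)/2 = 9.

location 9, max distance 9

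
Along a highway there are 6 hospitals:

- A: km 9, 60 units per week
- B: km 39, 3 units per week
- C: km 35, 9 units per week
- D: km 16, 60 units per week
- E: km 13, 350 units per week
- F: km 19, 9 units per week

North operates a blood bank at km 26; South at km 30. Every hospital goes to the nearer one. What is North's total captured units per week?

479

The indifferent point is the midpoint (26+30)/2 = 28; hospitals left of it (closer to North at 26) go to North, those right go to South.
  A at 9 (w=60) → North
  E at 13 (w=350) → North
  D at 16 (w=60) → North
  F at 19 (w=9) → North
  C at 35 (w=9) → South
  B at 39 (w=3) → South
North captures 479; South captures 12.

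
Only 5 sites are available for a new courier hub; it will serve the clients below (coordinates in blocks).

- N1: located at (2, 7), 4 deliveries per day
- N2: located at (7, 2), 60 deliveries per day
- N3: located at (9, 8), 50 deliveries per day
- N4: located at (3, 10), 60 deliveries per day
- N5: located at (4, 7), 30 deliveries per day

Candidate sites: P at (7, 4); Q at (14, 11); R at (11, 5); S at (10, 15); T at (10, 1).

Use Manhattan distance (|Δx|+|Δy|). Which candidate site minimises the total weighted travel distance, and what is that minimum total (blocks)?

P, total 1232 blocks

Total weighted distance at each candidate:
  P (7, 4): total = 1232
  Q (14, 11): total = 2564
  R (11, 5): total = 1764
  S (10, 15): total = 2564
  T (10, 1): total = 2016
Minimum is at P with total 1232 blocks.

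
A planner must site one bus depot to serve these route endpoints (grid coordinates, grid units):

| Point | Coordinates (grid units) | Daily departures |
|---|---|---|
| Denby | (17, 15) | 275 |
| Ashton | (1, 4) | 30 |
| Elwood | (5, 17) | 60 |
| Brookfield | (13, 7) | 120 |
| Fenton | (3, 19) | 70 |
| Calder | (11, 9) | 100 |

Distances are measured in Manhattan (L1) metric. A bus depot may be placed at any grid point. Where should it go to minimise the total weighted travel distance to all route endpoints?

Manhattan distance separates: Σwᵢ(|x−xᵢ|+|y−yᵢ|) = Σwᵢ|x−xᵢ| + Σwᵢ|y−yᵢ|, so x and y are optimised independently as 1-D weighted medians.
Total weight W = 655; half = 327.5.
x-coordinate, sorted with cumulative weight:
  x=1 (Ashton, w=30) cum 30
  x=3 (Fenton, w=70) cum 100
  x=5 (Elwood, w=60) cum 160
  x=11 (Calder, w=100) cum 260
  x=13 (Brookfield, w=120) cum 380  ← median
  x=17 (Denby, w=275) cum 655
⇒ x* = 13
y-coordinate, sorted with cumulative weight:
  y=4 (Ashton, w=30) cum 30
  y=7 (Brookfield, w=120) cum 150
  y=9 (Calder, w=100) cum 250
  y=15 (Denby, w=275) cum 525  ← median
  y=17 (Elwood, w=60) cum 585
  y=19 (Fenton, w=70) cum 655
⇒ y* = 15

(13, 15)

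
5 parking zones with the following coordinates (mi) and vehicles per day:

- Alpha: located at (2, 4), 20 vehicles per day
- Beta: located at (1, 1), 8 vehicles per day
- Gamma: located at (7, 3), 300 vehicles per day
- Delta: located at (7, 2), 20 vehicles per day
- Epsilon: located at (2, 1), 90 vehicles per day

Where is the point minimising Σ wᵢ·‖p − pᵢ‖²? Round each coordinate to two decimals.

(5.63, 2.55)

The minimiser of Σwᵢ‖p−pᵢ‖² is the weighted centroid p* = (Σwᵢpᵢ)/(Σwᵢ).
Σwᵢ = 438.
Σwᵢxᵢ = 20·2 + 8·1 + 300·7 + 20·7 + 90·2 = 2468.
Σwᵢyᵢ = 20·4 + 8·1 + 300·3 + 20·2 + 90·1 = 1118.
x* = 2468/438 = 5.63, y* = 1118/438 = 2.55.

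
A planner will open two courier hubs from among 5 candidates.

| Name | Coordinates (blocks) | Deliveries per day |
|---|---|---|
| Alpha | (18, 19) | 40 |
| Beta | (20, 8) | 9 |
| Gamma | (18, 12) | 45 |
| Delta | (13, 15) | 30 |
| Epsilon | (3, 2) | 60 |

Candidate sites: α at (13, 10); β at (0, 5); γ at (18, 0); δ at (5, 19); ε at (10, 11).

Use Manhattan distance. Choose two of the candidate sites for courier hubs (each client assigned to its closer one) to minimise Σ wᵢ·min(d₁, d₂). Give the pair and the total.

Evaluate every pair (each demand assigned to the nearer of the two):
  {α, β}: total = 1466
  {β, ε}: total = 1732
  {α, ε}: total = 2066
  {α, γ}: total = 2126
  {α, δ}: total = 2146
  {δ, ε}: total = 2212
  {γ, ε}: total = 2305
  {β, δ}: total = 2347
  {β, γ}: total = 2350
  {γ, δ}: total = 2530
Best pair: {α, β} with total 1466.

{α, β}, total 1466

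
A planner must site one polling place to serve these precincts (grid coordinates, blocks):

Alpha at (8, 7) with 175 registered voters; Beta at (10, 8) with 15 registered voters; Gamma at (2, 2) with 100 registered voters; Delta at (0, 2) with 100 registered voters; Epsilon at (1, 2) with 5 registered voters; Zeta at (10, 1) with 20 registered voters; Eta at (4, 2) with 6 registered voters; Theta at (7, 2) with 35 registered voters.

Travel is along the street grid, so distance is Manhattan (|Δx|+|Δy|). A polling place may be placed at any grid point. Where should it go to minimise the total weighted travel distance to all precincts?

Manhattan distance separates: Σwᵢ(|x−xᵢ|+|y−yᵢ|) = Σwᵢ|x−xᵢ| + Σwᵢ|y−yᵢ|, so x and y are optimised independently as 1-D weighted medians.
Total weight W = 456; half = 228.
x-coordinate, sorted with cumulative weight:
  x=0 (Delta, w=100) cum 100
  x=1 (Epsilon, w=5) cum 105
  x=2 (Gamma, w=100) cum 205
  x=4 (Eta, w=6) cum 211
  x=7 (Theta, w=35) cum 246  ← median
  x=8 (Alpha, w=175) cum 421
  x=10 (Beta, w=15) cum 436
  x=10 (Zeta, w=20) cum 456
⇒ x* = 7
y-coordinate, sorted with cumulative weight:
  y=1 (Zeta, w=20) cum 20
  y=2 (Gamma, w=100) cum 120
  y=2 (Delta, w=100) cum 220
  y=2 (Epsilon, w=5) cum 225
  y=2 (Eta, w=6) cum 231  ← median
  y=2 (Theta, w=35) cum 266
  y=7 (Alpha, w=175) cum 441
  y=8 (Beta, w=15) cum 456
⇒ y* = 2

(7, 2)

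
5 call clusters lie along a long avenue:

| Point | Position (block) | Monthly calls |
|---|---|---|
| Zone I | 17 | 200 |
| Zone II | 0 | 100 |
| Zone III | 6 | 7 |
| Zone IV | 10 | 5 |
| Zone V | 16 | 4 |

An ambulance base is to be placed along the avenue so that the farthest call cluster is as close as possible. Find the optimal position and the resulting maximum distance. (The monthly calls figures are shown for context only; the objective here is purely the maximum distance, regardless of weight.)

location 8.5, max distance 8.5

The 1-center on a line is the midpoint of the two extreme points: leftmost at 0, rightmost at 17.
Optimal location = (0 + 17)/2 = 8.5; maximum distance = (17 − 0)/2 = 8.5.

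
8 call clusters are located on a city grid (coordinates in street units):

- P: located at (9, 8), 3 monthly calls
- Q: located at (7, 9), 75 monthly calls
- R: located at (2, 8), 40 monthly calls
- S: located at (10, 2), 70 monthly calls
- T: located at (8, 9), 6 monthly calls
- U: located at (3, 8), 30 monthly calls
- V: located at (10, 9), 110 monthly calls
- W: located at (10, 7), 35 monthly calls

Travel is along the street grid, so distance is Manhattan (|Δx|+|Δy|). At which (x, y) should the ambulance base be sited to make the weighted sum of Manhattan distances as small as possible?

Manhattan distance separates: Σwᵢ(|x−xᵢ|+|y−yᵢ|) = Σwᵢ|x−xᵢ| + Σwᵢ|y−yᵢ|, so x and y are optimised independently as 1-D weighted medians.
Total weight W = 369; half = 184.5.
x-coordinate, sorted with cumulative weight:
  x=2 (R, w=40) cum 40
  x=3 (U, w=30) cum 70
  x=7 (Q, w=75) cum 145
  x=8 (T, w=6) cum 151
  x=9 (P, w=3) cum 154
  x=10 (S, w=70) cum 224  ← median
  x=10 (V, w=110) cum 334
  x=10 (W, w=35) cum 369
⇒ x* = 10
y-coordinate, sorted with cumulative weight:
  y=2 (S, w=70) cum 70
  y=7 (W, w=35) cum 105
  y=8 (P, w=3) cum 108
  y=8 (R, w=40) cum 148
  y=8 (U, w=30) cum 178
  y=9 (Q, w=75) cum 253  ← median
  y=9 (T, w=6) cum 259
  y=9 (V, w=110) cum 369
⇒ y* = 9

(10, 9)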